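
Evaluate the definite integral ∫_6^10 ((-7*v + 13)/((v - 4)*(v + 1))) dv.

-4*log(11) - 3*log(3) + 4*log(7)

Factor the denominator: v**2 - 3*v - 4 = (v + 1)(v - 4).
Partial fractions: (-7*v + 13)/((v - 4)*(v + 1)) = -4/(v + 1) - 3/(v - 4).
An antiderivative is F(v) = -3*log(v - 4) - 4*log(v + 1).
Then F(10) - F(6) = (-4*log(11) - 3*log(3) - 3*log(2)) - (-4*log(7) - 3*log(2)) = -4*log(11) - 3*log(3) + 4*log(7).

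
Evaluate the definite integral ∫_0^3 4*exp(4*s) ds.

-1 + exp(12)

Let u = 4*s, so du = 4 ds. When s = 0, u = 0; when s = 3, u = 12.
The integral becomes ∫ exp(u) du from 0 to 12, with antiderivative exp(u).
Back in s: F(s) = exp(4*s).
Then F(3) - F(0) = (exp(12)) - (1) = -1 + exp(12).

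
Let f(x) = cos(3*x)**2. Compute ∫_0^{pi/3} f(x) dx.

pi/6

Use the identity cos^2(3*x) = (1 + cos(6*x))/2.
An antiderivative is F(x) = x/2 + sin(6*x)/12.
Then F(pi/3) - F(0) = (pi/6) - (0) = pi/6.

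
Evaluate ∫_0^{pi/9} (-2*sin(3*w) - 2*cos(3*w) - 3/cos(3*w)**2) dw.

An antiderivative is F(w) = -2*sin(3*w)/3 + 2*cos(3*w)/3 - tan(3*w).
Then F(pi/9) - F(0) = (1/3 - 4*sqrt(3)/3) - (2/3) = -4*sqrt(3)/3 - 1/3.

-4*sqrt(3)/3 - 1/3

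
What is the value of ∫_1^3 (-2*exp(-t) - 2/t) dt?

-2*log(3) - 2*exp(-1) + 2*exp(-3)

An antiderivative is F(t) = -2*log(t) + 2*exp(-t).
Then F(3) - F(1) = (-2*log(3) + 2*exp(-3)) - (2*exp(-1)) = -2*log(3) - 2*exp(-1) + 2*exp(-3).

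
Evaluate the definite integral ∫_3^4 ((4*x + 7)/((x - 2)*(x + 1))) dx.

Factor the denominator: x**2 - x - 2 = (x + 1)(x - 2).
Partial fractions: (4*x + 7)/((x - 2)*(x + 1)) = -1/(x + 1) + 5/(x - 2).
An antiderivative is F(x) = 5*log(x - 2) - log(x + 1).
Then F(4) - F(3) = (log(32/5)) - (-log(4)) = -log(5) + 7*log(2).

-log(5) + 7*log(2)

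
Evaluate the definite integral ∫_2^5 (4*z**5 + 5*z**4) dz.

By the power rule, an antiderivative is F(z) = 2*z**6/3 + z**5.
Then F(5) - F(2) = (40625/3) - (224/3) = 13467.

13467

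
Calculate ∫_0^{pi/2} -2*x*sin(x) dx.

-2

Integrate by parts once (u = x, dv = -2*sin(x) dx).
An antiderivative is F(x) = 2*x*cos(x) - 2*sin(x).
Then F(pi/2) - F(0) = (-2) - (0) = -2.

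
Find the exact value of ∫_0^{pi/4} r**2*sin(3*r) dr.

Integrate by parts twice (u = r^2, dv = sin(3*r) dr).
An antiderivative is F(r) = -r**2*cos(3*r)/3 + 2*r*sin(3*r)/9 + 2*cos(3*r)/27.
Then F(pi/4) - F(0) = (sqrt(2)*(-32 + 24*pi + 9*pi**2)/864) - (2/27) = -2/27 - sqrt(2)/27 + sqrt(2)*pi/36 + sqrt(2)*pi**2/96.

-2/27 - sqrt(2)/27 + sqrt(2)*pi/36 + sqrt(2)*pi**2/96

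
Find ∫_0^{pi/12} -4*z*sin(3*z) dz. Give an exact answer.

sqrt(2)*(-4 + pi)/18

Integrate by parts once (u = z, dv = -4*sin(3*z) dz).
An antiderivative is F(z) = 4*z*cos(3*z)/3 - 4*sin(3*z)/9.
Then F(pi/12) - F(0) = (sqrt(2)*(-4 + pi)/18) - (0) = sqrt(2)*(-4 + pi)/18.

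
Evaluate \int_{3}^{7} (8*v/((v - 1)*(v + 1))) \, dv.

4*log(2) + 4*log(3)

Factor the denominator: v**2 - 1 = (v + 1)(v - 1).
Partial fractions: 8*v/((v - 1)*(v + 1)) = 4/(v + 1) + 4/(v - 1).
An antiderivative is F(v) = 4*log(v - 1) + 4*log(v + 1).
Then F(7) - F(3) = (4*log(3) + 16*log(2)) - (12*log(2)) = 4*log(2) + 4*log(3).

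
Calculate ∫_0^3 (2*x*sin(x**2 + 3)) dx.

Let u = x**2 + 3, so du = 2*x dx. When x = 0, u = 3; when x = 3, u = 12.
The integral becomes ∫ sin(u) du from 3 to 12, with antiderivative -cos(u).
Back in x: F(x) = -cos(x**2 + 3).
Then F(3) - F(0) = (-cos(12)) - (-cos(3)) = cos(3) - cos(12).

cos(3) - cos(12)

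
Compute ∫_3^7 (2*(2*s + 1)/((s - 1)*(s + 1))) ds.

log(54)

Factor the denominator: s**2 - 1 = (s + 1)(s - 1).
Partial fractions: 2*(2*s + 1)/((s - 1)*(s + 1)) = 1/(s + 1) + 3/(s - 1).
An antiderivative is F(s) = 3*log(s - 1) + log(s + 1).
Then F(7) - F(3) = (3*log(3) + 6*log(2)) - (log(32)) = log(54).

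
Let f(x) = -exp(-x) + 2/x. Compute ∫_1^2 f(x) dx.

-exp(-1) + exp(-2) + 2*log(2)

An antiderivative is F(x) = 2*log(x) + exp(-x).
Then F(2) - F(1) = (exp(-2) + 2*log(2)) - (exp(-1)) = -exp(-1) + exp(-2) + 2*log(2).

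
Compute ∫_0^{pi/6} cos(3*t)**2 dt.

pi/12

Use the identity cos^2(3*t) = (1 + cos(6*t))/2.
An antiderivative is F(t) = t/2 + sin(6*t)/12.
Then F(pi/6) - F(0) = (pi/12) - (0) = pi/12.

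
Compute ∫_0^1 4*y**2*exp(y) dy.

-8 + 4*E

Integrate by parts twice (u = y^2, dv = 4*exp(y) dy).
An antiderivative is F(y) = (4*y**2 - 8*y + 8)*exp(y).
Then F(1) - F(0) = (4*E) - (8) = -8 + 4*E.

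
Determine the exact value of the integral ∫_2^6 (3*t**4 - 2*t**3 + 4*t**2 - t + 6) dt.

64376/15

By the power rule, an antiderivative is F(t) = 3*t**5/5 - t**4/2 + 4*t**3/3 - t**2/2 + 6*t.
Then F(6) - F(2) = (21618/5) - (478/15) = 64376/15.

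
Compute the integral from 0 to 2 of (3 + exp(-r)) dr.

An antiderivative is F(r) = 3*r - exp(-r).
Then F(2) - F(0) = (6 - exp(-2)) - (-1) = 7 - exp(-2).

7 - exp(-2)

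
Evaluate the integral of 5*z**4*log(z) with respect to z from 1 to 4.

-1023/5 + 2048*log(2)

Integrate by parts once (u = ln z, dv = 5*z**4 dz).
An antiderivative is F(z) = z**5*(5*log(z) - 1)/5.
Then F(4) - F(1) = (-1024/5 + 2048*log(2)) - (-1/5) = -1023/5 + 2048*log(2).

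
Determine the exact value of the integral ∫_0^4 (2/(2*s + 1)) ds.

log(9)

An antiderivative is F(s) = log(2*s + 1).
Then F(4) - F(0) = (log(9)) - (0) = log(9).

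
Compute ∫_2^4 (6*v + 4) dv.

By the power rule, an antiderivative is F(v) = 3*v**2 + 4*v.
Then F(4) - F(2) = (64) - (20) = 44.

44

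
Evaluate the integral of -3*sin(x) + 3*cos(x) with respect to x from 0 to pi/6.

-3/2 + 3*sqrt(3)/2

An antiderivative is F(x) = 3*sin(x) + 3*cos(x).
Then F(pi/6) - F(0) = (3/2 + 3*sqrt(3)/2) - (3) = -3/2 + 3*sqrt(3)/2.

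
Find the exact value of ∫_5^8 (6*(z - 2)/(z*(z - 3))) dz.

Factor the denominator: z**2 - 3*z = z(z - 3).
Partial fractions: 6*(z - 2)/(z*(z - 3)) = 4/z + 2/(z - 3).
An antiderivative is F(z) = 4*log(z) + 2*log(z - 3).
Then F(8) - F(5) = (2*log(5) + 12*log(2)) - (2*log(2) + 4*log(5)) = -2*log(5) + 10*log(2).

-2*log(5) + 10*log(2)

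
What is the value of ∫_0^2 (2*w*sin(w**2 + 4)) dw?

cos(4) - cos(8)

Let u = w**2 + 4, so du = 2*w dw. When w = 0, u = 4; when w = 2, u = 8.
The integral becomes ∫ sin(u) du from 4 to 8, with antiderivative -cos(u).
Back in w: F(w) = -cos(w**2 + 4).
Then F(2) - F(0) = (-cos(8)) - (-cos(4)) = cos(4) - cos(8).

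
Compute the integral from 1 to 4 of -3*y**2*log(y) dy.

Integrate by parts once (u = ln y, dv = -3*y**2 dy).
An antiderivative is F(y) = -y**3*(3*log(y) - 1)/3.
Then F(4) - F(1) = (64/3 - 128*log(2)) - (1/3) = 21 - 128*log(2).

21 - 128*log(2)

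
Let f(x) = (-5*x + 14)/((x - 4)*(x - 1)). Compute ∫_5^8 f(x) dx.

Factor the denominator: x**2 - 5*x + 4 = (x - 1)(x - 4).
Partial fractions: (-5*x + 14)/((x - 4)*(x - 1)) = -3/(x - 1) - 2/(x - 4).
An antiderivative is F(x) = -2*log(x - 4) - 3*log(x - 1).
Then F(8) - F(5) = (-3*log(7) - 4*log(2)) - (-log(64)) = -3*log(7) + 2*log(2).

-3*log(7) + 2*log(2)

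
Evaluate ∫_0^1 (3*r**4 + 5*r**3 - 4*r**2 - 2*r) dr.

-29/60

By the power rule, an antiderivative is F(r) = 3*r**5/5 + 5*r**4/4 - 4*r**3/3 - r**2.
Then F(1) - F(0) = (-29/60) - (0) = -29/60.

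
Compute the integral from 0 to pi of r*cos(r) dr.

-2

Integrate by parts once (u = r, dv = cos(r) dr).
An antiderivative is F(r) = r*sin(r) + cos(r).
Then F(pi) - F(0) = (-1) - (1) = -2.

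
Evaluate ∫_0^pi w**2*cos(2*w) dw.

Integrate by parts twice (u = w^2, dv = cos(2*w) dw).
An antiderivative is F(w) = w**2*sin(2*w)/2 + w*cos(2*w)/2 - sin(2*w)/4.
Then F(pi) - F(0) = (pi/2) - (0) = pi/2.

pi/2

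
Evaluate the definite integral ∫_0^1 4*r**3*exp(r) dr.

24 - 8*E

Integrate by parts 3 times (u = r^3, dv = 4*exp(r) dr).
An antiderivative is F(r) = (4*r**3 - 12*r**2 + 24*r - 24)*exp(r).
Then F(1) - F(0) = (-8*E) - (-24) = 24 - 8*E.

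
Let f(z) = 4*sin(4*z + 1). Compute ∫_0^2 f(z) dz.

cos(1) - cos(9)

Let u = 4*z + 1, so du = 4 dz. When z = 0, u = 1; when z = 2, u = 9.
The integral becomes ∫ sin(u) du from 1 to 9, with antiderivative -cos(u).
Back in z: F(z) = -cos(4*z + 1).
Then F(2) - F(0) = (-cos(9)) - (-cos(1)) = cos(1) - cos(9).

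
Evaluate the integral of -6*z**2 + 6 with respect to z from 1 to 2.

By the power rule, an antiderivative is F(z) = -2*z**3 + 6*z.
Then F(2) - F(1) = (-4) - (4) = -8.

-8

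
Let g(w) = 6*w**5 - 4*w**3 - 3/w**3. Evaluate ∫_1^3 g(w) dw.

By the power rule, an antiderivative is F(w) = w**6 - w**4 + 3/(2*w**2).
Then F(3) - F(1) = (3889/6) - (3/2) = 1940/3.

1940/3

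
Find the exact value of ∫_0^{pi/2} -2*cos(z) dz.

-2

An antiderivative is F(z) = -2*sin(z).
Then F(pi/2) - F(0) = (-2) - (0) = -2.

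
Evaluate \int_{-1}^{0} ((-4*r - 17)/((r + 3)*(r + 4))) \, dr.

-6*log(3) + 7*log(2)

Factor the denominator: r**2 + 7*r + 12 = (r + 4)(r + 3).
Partial fractions: (-4*r - 17)/((r + 3)*(r + 4)) = 1/(r + 4) - 5/(r + 3).
An antiderivative is F(r) = -5*log(r + 3) + log(r + 4).
Then F(0) - F(-1) = (-5*log(3) + 2*log(2)) - (log(3/32)) = -6*log(3) + 7*log(2).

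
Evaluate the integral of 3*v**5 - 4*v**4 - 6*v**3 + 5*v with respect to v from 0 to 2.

By the power rule, an antiderivative is F(v) = v**6/2 - 4*v**5/5 - 3*v**4/2 + 5*v**2/2.
Then F(2) - F(0) = (-38/5) - (0) = -38/5.

-38/5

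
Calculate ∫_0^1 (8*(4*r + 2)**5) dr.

Let u = 4*r + 2, so du = 4 dr. When r = 0, u = 2; when r = 1, u = 6.
The integral becomes 2·∫ u**5 du from 2 to 6, with antiderivative u**6/3.
Back in r: F(r) = (4*r + 2)**6/3.
Then F(1) - F(0) = (15552) - (64/3) = 46592/3.

46592/3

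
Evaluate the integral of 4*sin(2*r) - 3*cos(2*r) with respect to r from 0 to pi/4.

An antiderivative is F(r) = -3*sin(2*r)/2 - 2*cos(2*r).
Then F(pi/4) - F(0) = (-3/2) - (-2) = 1/2.

1/2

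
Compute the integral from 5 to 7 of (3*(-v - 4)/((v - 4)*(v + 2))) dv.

-log(63)

Factor the denominator: v**2 - 2*v - 8 = (v + 2)(v - 4).
Partial fractions: 3*(-v - 4)/((v - 4)*(v + 2)) = 1/(v + 2) - 4/(v - 4).
An antiderivative is F(v) = -4*log(v - 4) + log(v + 2).
Then F(7) - F(5) = (-log(9)) - (log(7)) = -log(63).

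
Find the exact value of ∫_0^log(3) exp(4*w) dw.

20

Let u = exp(w), so du = exp(w) dw. When w = 0, u = 1; when w = log(3), u = 3.
The integral becomes ∫ u**3 du from 1 to 3, with antiderivative u**4/4.
Back in w: F(w) = exp(4*w)/4.
Then F(log(3)) - F(0) = (81/4) - (1/4) = 20.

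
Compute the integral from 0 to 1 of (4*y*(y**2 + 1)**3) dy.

15/2

Let u = y**2 + 1, so du = 2*y dy. When y = 0, u = 1; when y = 1, u = 2.
The integral becomes 2·∫ u**3 du from 1 to 2, with antiderivative u**4/2.
Back in y: F(y) = (y**2 + 1)**4/2.
Then F(1) - F(0) = (8) - (1/2) = 15/2.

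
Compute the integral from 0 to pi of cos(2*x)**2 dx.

Use the identity cos^2(2*x) = (1 + cos(4*x))/2.
An antiderivative is F(x) = x/2 + sin(4*x)/8.
Then F(pi) - F(0) = (pi/2) - (0) = pi/2.

pi/2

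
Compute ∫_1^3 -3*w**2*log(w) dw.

Integrate by parts once (u = ln w, dv = -3*w**2 dw).
An antiderivative is F(w) = -w**3*(3*log(w) - 1)/3.
Then F(3) - F(1) = (9 - 27*log(3)) - (1/3) = 26/3 - 27*log(3).

26/3 - 27*log(3)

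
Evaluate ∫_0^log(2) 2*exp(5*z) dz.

Let u = exp(z), so du = exp(z) dz. When z = 0, u = 1; when z = log(2), u = 2.
The integral becomes 2·∫ u**4 du from 1 to 2, with antiderivative 2*u**5/5.
Back in z: F(z) = 2*exp(5*z)/5.
Then F(log(2)) - F(0) = (64/5) - (2/5) = 62/5.

62/5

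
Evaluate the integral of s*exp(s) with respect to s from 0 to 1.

Integrate by parts once (u = s, dv = exp(s) ds).
An antiderivative is F(s) = (s - 1)*exp(s).
Then F(1) - F(0) = (0) - (-1) = 1.

1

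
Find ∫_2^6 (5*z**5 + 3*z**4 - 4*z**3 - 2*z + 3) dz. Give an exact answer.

632596/15

By the power rule, an antiderivative is F(z) = 5*z**6/6 + 3*z**5/5 - z**4 - z**2 + 3*z.
Then F(6) - F(2) = (211158/5) - (878/15) = 632596/15.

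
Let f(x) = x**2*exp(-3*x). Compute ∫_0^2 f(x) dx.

2/27 - 50*exp(-6)/27

Integrate by parts twice (u = x^2, dv = exp(-3*x) dx).
An antiderivative is F(x) = (-9*x**2 - 6*x - 2)*exp(-3*x)/27.
Then F(2) - F(0) = (-50*exp(-6)/27) - (-2/27) = 2/27 - 50*exp(-6)/27.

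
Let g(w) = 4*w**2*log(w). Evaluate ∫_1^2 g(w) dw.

-28/9 + 32*log(2)/3

Integrate by parts once (u = ln w, dv = 4*w**2 dw).
An antiderivative is F(w) = 4*w**3*(3*log(w) - 1)/9.
Then F(2) - F(1) = (-32/9 + 32*log(2)/3) - (-4/9) = -28/9 + 32*log(2)/3.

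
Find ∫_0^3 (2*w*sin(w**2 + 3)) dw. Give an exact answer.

Let u = w**2 + 3, so du = 2*w dw. When w = 0, u = 3; when w = 3, u = 12.
The integral becomes ∫ sin(u) du from 3 to 12, with antiderivative -cos(u).
Back in w: F(w) = -cos(w**2 + 3).
Then F(3) - F(0) = (-cos(12)) - (-cos(3)) = cos(3) - cos(12).

cos(3) - cos(12)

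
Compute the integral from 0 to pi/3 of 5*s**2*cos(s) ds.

Integrate by parts twice (u = s^2, dv = 5*cos(s) ds).
An antiderivative is F(s) = 5*s**2*sin(s) + 10*s*cos(s) - 10*sin(s).
Then F(pi/3) - F(0) = (-5*sqrt(3) + 5*sqrt(3)*pi**2/18 + 5*pi/3) - (0) = -5*sqrt(3) + 5*sqrt(3)*pi**2/18 + 5*pi/3.

-5*sqrt(3) + 5*sqrt(3)*pi**2/18 + 5*pi/3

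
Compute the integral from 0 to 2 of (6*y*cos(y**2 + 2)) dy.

-3*sin(2) + 3*sin(6)

Let u = y**2 + 2, so du = 2*y dy. When y = 0, u = 2; when y = 2, u = 6.
The integral becomes 3·∫ cos(u) du from 2 to 6, with antiderivative 3*sin(u).
Back in y: F(y) = 3*sin(y**2 + 2).
Then F(2) - F(0) = (3*sin(6)) - (3*sin(2)) = -3*sin(2) + 3*sin(6).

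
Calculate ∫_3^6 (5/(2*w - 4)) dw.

log(32)

An antiderivative is F(w) = 5*log(2*w - 4)/2.
Then F(6) - F(3) = (15*log(2)/2) - (5*log(2)/2) = log(32).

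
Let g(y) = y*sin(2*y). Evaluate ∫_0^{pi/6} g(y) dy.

-pi/24 + sqrt(3)/8

Integrate by parts once (u = y, dv = sin(2*y) dy).
An antiderivative is F(y) = -y*cos(2*y)/2 + sin(2*y)/4.
Then F(pi/6) - F(0) = (-pi/24 + sqrt(3)/8) - (0) = -pi/24 + sqrt(3)/8.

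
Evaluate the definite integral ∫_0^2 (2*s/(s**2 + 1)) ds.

log(5)

Let u = s**2 + 1, so du = 2*s ds. When s = 0, u = 1; when s = 2, u = 5.
The integral becomes ∫ 1/u du from 1 to 5, with antiderivative log(u).
Back in s: F(s) = log(s**2 + 1).
Then F(2) - F(0) = (log(5)) - (0) = log(5).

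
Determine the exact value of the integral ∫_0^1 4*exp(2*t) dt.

An antiderivative is F(t) = 2*exp(2*t).
Then F(1) - F(0) = (2*exp(2)) - (2) = -2 + 2*exp(2).

-2 + 2*exp(2)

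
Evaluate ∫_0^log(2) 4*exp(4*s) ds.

15

Let u = exp(s), so du = exp(s) ds. When s = 0, u = 1; when s = log(2), u = 2.
The integral becomes 4·∫ u**3 du from 1 to 2, with antiderivative u**4.
Back in s: F(s) = exp(4*s).
Then F(log(2)) - F(0) = (16) - (1) = 15.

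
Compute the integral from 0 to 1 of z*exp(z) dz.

1

Integrate by parts once (u = z, dv = exp(z) dz).
An antiderivative is F(z) = (z - 1)*exp(z).
Then F(1) - F(0) = (0) - (-1) = 1.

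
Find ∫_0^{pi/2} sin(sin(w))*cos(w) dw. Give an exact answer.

1 - cos(1)

Let u = sin(w), so du = cos(w) dw. When w = 0, u = 0; when w = pi/2, u = 1.
The integral becomes ∫ sin(u) du from 0 to 1, with antiderivative -cos(u).
Back in w: F(w) = -cos(sin(w)).
Then F(pi/2) - F(0) = (-cos(1)) - (-1) = 1 - cos(1).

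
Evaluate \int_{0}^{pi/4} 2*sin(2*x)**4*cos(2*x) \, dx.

Let u = sin(2*x), so du = 2*cos(2*x) dx. When x = 0, u = 0; when x = pi/4, u = 1.
The integral becomes ∫ u**4 du from 0 to 1, with antiderivative u**5/5.
Back in x: F(x) = sin(2*x)**5/5.
Then F(pi/4) - F(0) = (1/5) - (0) = 1/5.

1/5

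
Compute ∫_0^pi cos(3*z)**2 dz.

Use the identity cos^2(3*z) = (1 + cos(6*z))/2.
An antiderivative is F(z) = z/2 + sin(6*z)/12.
Then F(pi) - F(0) = (pi/2) - (0) = pi/2.

pi/2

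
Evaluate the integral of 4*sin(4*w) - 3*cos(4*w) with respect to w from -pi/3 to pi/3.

An antiderivative is F(w) = -3*sin(4*w)/4 - cos(4*w).
Then F(pi/3) - F(-pi/3) = (1/2 + 3*sqrt(3)/8) - (1/2 - 3*sqrt(3)/8) = 3*sqrt(3)/4.

3*sqrt(3)/4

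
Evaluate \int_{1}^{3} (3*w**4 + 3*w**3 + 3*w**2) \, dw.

By the power rule, an antiderivative is F(w) = 3*w**5/5 + 3*w**4/4 + w**3.
Then F(3) - F(1) = (4671/20) - (47/20) = 1156/5.

1156/5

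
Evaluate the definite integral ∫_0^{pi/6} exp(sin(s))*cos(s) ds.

Let u = sin(s), so du = cos(s) ds. When s = 0, u = 0; when s = pi/6, u = 1/2.
The integral becomes ∫ exp(u) du from 0 to 1/2, with antiderivative exp(u).
Back in s: F(s) = exp(sin(s)).
Then F(pi/6) - F(0) = (exp(1/2)) - (1) = -1 + exp(1/2).

-1 + exp(1/2)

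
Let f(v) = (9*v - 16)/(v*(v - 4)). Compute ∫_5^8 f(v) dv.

Factor the denominator: v**2 - 4*v = v(v - 4).
Partial fractions: (9*v - 16)/(v*(v - 4)) = 4/v + 5/(v - 4).
An antiderivative is F(v) = 4*log(v) + 5*log(v - 4).
Then F(8) - F(5) = (22*log(2)) - (4*log(5)) = -4*log(5) + 22*log(2).

-4*log(5) + 22*log(2)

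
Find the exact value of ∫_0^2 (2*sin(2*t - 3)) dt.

cos(3) - cos(1)

Let u = 2*t - 3, so du = 2 dt. When t = 0, u = -3; when t = 2, u = 1.
The integral becomes ∫ sin(u) du from -3 to 1, with antiderivative -cos(u).
Back in t: F(t) = -cos(2*t - 3).
Then F(2) - F(0) = (-cos(1)) - (-cos(3)) = cos(3) - cos(1).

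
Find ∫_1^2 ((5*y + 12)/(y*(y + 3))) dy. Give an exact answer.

Factor the denominator: y**2 + 3*y = (y + 3)y.
Partial fractions: (5*y + 12)/(y*(y + 3)) = 1/(y + 3) + 4/y.
An antiderivative is F(y) = 4*log(y) + log(y + 3).
Then F(2) - F(1) = (log(80)) - (log(4)) = log(20).

log(20)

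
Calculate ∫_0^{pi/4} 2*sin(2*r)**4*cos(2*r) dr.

Let u = sin(2*r), so du = 2*cos(2*r) dr. When r = 0, u = 0; when r = pi/4, u = 1.
The integral becomes ∫ u**4 du from 0 to 1, with antiderivative u**5/5.
Back in r: F(r) = sin(2*r)**5/5.
Then F(pi/4) - F(0) = (1/5) - (0) = 1/5.

1/5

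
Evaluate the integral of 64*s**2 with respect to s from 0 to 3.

Let u = 4*s, so du = 4 ds. When s = 0, u = 0; when s = 3, u = 12.
The integral becomes ∫ u**2 du from 0 to 12, with antiderivative u**3/3.
Back in s: F(s) = 64*s**3/3.
Then F(3) - F(0) = (576) - (0) = 576.

576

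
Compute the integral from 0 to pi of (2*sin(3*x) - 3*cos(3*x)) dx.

4/3

An antiderivative is F(x) = -sin(3*x) - 2*cos(3*x)/3.
Then F(pi) - F(0) = (2/3) - (-2/3) = 4/3.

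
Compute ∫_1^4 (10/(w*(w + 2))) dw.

log(32)

Factor the denominator: w**2 + 2*w = (w + 2)w.
Partial fractions: 10/(w*(w + 2)) = -5/(w + 2) + 5/w.
An antiderivative is F(w) = 5*log(w) - 5*log(w + 2).
Then F(4) - F(1) = (-5*log(3) + 5*log(2)) - (-5*log(3)) = log(32).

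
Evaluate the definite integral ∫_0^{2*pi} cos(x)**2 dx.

Use the identity cos^2(x) = (1 + cos(2*x))/2.
An antiderivative is F(x) = x/2 + sin(2*x)/4.
Then F(2*pi) - F(0) = (pi) - (0) = pi.

pi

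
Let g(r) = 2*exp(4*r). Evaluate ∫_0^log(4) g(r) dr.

255/2

Let u = exp(r), so du = exp(r) dr. When r = 0, u = 1; when r = log(4), u = 4.
The integral becomes 2·∫ u**3 du from 1 to 4, with antiderivative u**4/2.
Back in r: F(r) = exp(4*r)/2.
Then F(log(4)) - F(0) = (128) - (1/2) = 255/2.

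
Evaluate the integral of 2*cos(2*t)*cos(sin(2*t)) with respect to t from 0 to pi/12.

sin(1/2)

Let u = sin(2*t), so du = 2*cos(2*t) dt. When t = 0, u = 0; when t = pi/12, u = 1/2.
The integral becomes ∫ cos(u) du from 0 to 1/2, with antiderivative sin(u).
Back in t: F(t) = sin(sin(2*t)).
Then F(pi/12) - F(0) = (sin(1/2)) - (0) = sin(1/2).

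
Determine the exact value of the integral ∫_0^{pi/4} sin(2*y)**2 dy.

Use the identity sin^2(2*y) = (1 - cos(4*y))/2.
An antiderivative is F(y) = y/2 - sin(4*y)/8.
Then F(pi/4) - F(0) = (pi/8) - (0) = pi/8.

pi/8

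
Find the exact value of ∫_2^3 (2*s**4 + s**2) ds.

By the power rule, an antiderivative is F(s) = 2*s**5/5 + s**3/3.
Then F(3) - F(2) = (531/5) - (232/15) = 1361/15.

1361/15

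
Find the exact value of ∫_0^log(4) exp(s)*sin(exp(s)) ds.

cos(1) - cos(4)

Let u = exp(s), so du = exp(s) ds. When s = 0, u = 1; when s = log(4), u = 4.
The integral becomes ∫ sin(u) du from 1 to 4, with antiderivative -cos(u).
Back in s: F(s) = -cos(exp(s)).
Then F(log(4)) - F(0) = (-cos(4)) - (-cos(1)) = cos(1) - cos(4).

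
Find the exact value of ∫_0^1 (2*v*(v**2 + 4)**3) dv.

Let u = v**2 + 4, so du = 2*v dv. When v = 0, u = 4; when v = 1, u = 5.
The integral becomes ∫ u**3 du from 4 to 5, with antiderivative u**4/4.
Back in v: F(v) = (v**2 + 4)**4/4.
Then F(1) - F(0) = (625/4) - (64) = 369/4.

369/4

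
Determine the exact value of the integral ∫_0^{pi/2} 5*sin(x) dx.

5

An antiderivative is F(x) = -5*cos(x).
Then F(pi/2) - F(0) = (0) - (-5) = 5.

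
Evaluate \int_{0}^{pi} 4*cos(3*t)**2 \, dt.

Use the identity cos^2(3*t) = (1 + cos(6*t))/2.
An antiderivative is F(t) = 2*t + sin(6*t)/3.
Then F(pi) - F(0) = (2*pi) - (0) = 2*pi.

2*pi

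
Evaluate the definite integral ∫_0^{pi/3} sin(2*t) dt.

3/4

An antiderivative is F(t) = -cos(2*t)/2.
Then F(pi/3) - F(0) = (1/4) - (-1/2) = 3/4.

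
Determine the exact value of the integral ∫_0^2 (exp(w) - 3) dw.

An antiderivative is F(w) = -3*w + exp(w).
Then F(2) - F(0) = (-6 + exp(2)) - (1) = -7 + exp(2).

-7 + exp(2)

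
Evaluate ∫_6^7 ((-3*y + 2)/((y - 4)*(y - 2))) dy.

-5*log(3) + log(2) + 2*log(5)

Factor the denominator: y**2 - 6*y + 8 = (y - 2)(y - 4).
Partial fractions: (-3*y + 2)/((y - 4)*(y - 2)) = 2/(y - 2) - 5/(y - 4).
An antiderivative is F(y) = -5*log(y - 4) + 2*log(y - 2).
Then F(7) - F(6) = (-5*log(3) + 2*log(5)) - (-log(2)) = -5*log(3) + log(2) + 2*log(5).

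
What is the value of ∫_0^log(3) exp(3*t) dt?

26/3

Let u = exp(t), so du = exp(t) dt. When t = 0, u = 1; when t = log(3), u = 3.
The integral becomes ∫ u**2 du from 1 to 3, with antiderivative u**3/3.
Back in t: F(t) = exp(3*t)/3.
Then F(log(3)) - F(0) = (9) - (1/3) = 26/3.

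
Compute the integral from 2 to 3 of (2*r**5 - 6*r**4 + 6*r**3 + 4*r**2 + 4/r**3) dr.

By the power rule, an antiderivative is F(r) = r**6/3 - 6*r**5/5 + 3*r**4/2 + 4*r**3/3 - 2/r**2.
Then F(3) - F(2) = (9781/90) - (171/10) = 4121/45.

4121/45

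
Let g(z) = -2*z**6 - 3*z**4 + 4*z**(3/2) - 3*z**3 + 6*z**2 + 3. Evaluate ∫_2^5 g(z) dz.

By the power rule, an antiderivative is F(z) = -2*z**7/7 + 8*z**(5/2)/5 - 3*z**5/5 - 3*z**4/4 + 2*z**3 + 3*z.
Then F(5) - F(2) = (-683205/28 + 40*sqrt(5)) - (-1602/35 + 32*sqrt(2)/5) = -3409617/140 - 32*sqrt(2)/5 + 40*sqrt(5).

-3409617/140 - 32*sqrt(2)/5 + 40*sqrt(5)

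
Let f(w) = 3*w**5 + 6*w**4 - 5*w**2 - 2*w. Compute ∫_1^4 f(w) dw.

By the power rule, an antiderivative is F(w) = w**6/2 + 6*w**5/5 - 5*w**3/3 - w**2.
Then F(4) - F(1) = (47312/15) - (-29/30) = 31551/10.

31551/10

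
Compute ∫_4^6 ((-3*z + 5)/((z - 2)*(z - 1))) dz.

log(9/50)

Factor the denominator: z**2 - 3*z + 2 = (z - 1)(z - 2).
Partial fractions: (-3*z + 5)/((z - 2)*(z - 1)) = -2/(z - 1) - 1/(z - 2).
An antiderivative is F(z) = -log(z - 2) - 2*log(z - 1).
Then F(6) - F(4) = (-log(100)) - (-log(18)) = log(9/50).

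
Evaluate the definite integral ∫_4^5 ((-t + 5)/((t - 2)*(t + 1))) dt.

Factor the denominator: t**2 - t - 2 = (t + 1)(t - 2).
Partial fractions: (-t + 5)/((t - 2)*(t + 1)) = -2/(t + 1) + 1/(t - 2).
An antiderivative is F(t) = log(t - 2) - 2*log(t + 1).
Then F(5) - F(4) = (-log(12)) - (log(2/25)) = log(25/24).

log(25/24)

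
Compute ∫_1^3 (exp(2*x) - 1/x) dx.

An antiderivative is F(x) = exp(2*x)/2 - log(x).
Then F(3) - F(1) = (-log(3) + exp(6)/2) - (exp(2)/2) = -exp(2)/2 - log(3) + exp(6)/2.

-exp(2)/2 - log(3) + exp(6)/2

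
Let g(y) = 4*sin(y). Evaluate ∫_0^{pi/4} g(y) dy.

An antiderivative is F(y) = -4*cos(y).
Then F(pi/4) - F(0) = (-2*sqrt(2)) - (-4) = 4 - 2*sqrt(2).

4 - 2*sqrt(2)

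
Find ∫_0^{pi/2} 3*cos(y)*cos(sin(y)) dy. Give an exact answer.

Let u = sin(y), so du = cos(y) dy. When y = 0, u = 0; when y = pi/2, u = 1.
The integral becomes 3·∫ cos(u) du from 0 to 1, with antiderivative 3*sin(u).
Back in y: F(y) = 3*sin(sin(y)).
Then F(pi/2) - F(0) = (3*sin(1)) - (0) = 3*sin(1).

3*sin(1)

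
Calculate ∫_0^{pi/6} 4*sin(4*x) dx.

3/2

An antiderivative is F(x) = -cos(4*x).
Then F(pi/6) - F(0) = (1/2) - (-1) = 3/2.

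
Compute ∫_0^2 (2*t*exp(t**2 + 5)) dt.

-exp(5) + exp(9)

Let u = t**2 + 5, so du = 2*t dt. When t = 0, u = 5; when t = 2, u = 9.
The integral becomes ∫ exp(u) du from 5 to 9, with antiderivative exp(u).
Back in t: F(t) = exp(t**2 + 5).
Then F(2) - F(0) = (exp(9)) - (exp(5)) = -exp(5) + exp(9).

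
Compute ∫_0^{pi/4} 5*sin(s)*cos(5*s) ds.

-5/6

Use the identity sin(s)cos(5*s) = [sin(6*s) + sin(-4*s)]/2.
An antiderivative is F(s) = 5*cos(4*s)/8 - 5*cos(6*s)/12.
Then F(pi/4) - F(0) = (-5/8) - (5/24) = -5/6.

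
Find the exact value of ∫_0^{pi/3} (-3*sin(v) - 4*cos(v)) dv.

An antiderivative is F(v) = -4*sin(v) + 3*cos(v).
Then F(pi/3) - F(0) = (3/2 - 2*sqrt(3)) - (3) = -2*sqrt(3) - 3/2.

-2*sqrt(3) - 3/2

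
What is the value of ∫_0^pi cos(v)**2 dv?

Use the identity cos^2(v) = (1 + cos(2*v))/2.
An antiderivative is F(v) = v/2 + sin(2*v)/4.
Then F(pi) - F(0) = (pi/2) - (0) = pi/2.

pi/2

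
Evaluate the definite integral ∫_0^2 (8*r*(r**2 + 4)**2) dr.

Let u = r**2 + 4, so du = 2*r dr. When r = 0, u = 4; when r = 2, u = 8.
The integral becomes 4·∫ u**2 du from 4 to 8, with antiderivative 4*u**3/3.
Back in r: F(r) = 4*(r**2 + 4)**3/3.
Then F(2) - F(0) = (2048/3) - (256/3) = 1792/3.

1792/3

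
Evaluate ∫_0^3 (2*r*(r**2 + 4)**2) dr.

Let u = r**2 + 4, so du = 2*r dr. When r = 0, u = 4; when r = 3, u = 13.
The integral becomes ∫ u**2 du from 4 to 13, with antiderivative u**3/3.
Back in r: F(r) = (r**2 + 4)**3/3.
Then F(3) - F(0) = (2197/3) - (64/3) = 711.

711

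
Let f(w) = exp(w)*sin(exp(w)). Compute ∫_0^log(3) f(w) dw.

Let u = exp(w), so du = exp(w) dw. When w = 0, u = 1; when w = log(3), u = 3.
The integral becomes ∫ sin(u) du from 1 to 3, with antiderivative -cos(u).
Back in w: F(w) = -cos(exp(w)).
Then F(log(3)) - F(0) = (-cos(3)) - (-cos(1)) = cos(1) - cos(3).

cos(1) - cos(3)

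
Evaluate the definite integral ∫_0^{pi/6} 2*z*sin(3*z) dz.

Integrate by parts once (u = z, dv = 2*sin(3*z) dz).
An antiderivative is F(z) = -2*z*cos(3*z)/3 + 2*sin(3*z)/9.
Then F(pi/6) - F(0) = (2/9) - (0) = 2/9.

2/9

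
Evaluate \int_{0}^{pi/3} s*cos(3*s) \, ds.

Integrate by parts once (u = s, dv = cos(3*s) ds).
An antiderivative is F(s) = s*sin(3*s)/3 + cos(3*s)/9.
Then F(pi/3) - F(0) = (-1/9) - (1/9) = -2/9.

-2/9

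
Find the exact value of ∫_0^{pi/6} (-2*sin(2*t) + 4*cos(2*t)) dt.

An antiderivative is F(t) = 2*sin(2*t) + cos(2*t).
Then F(pi/6) - F(0) = (1/2 + sqrt(3)) - (1) = -1/2 + sqrt(3).

-1/2 + sqrt(3)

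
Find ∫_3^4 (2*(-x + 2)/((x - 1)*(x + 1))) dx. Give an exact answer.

-3*log(5) + log(3) + 5*log(2)

Factor the denominator: x**2 - 1 = (x + 1)(x - 1).
Partial fractions: 2*(-x + 2)/((x - 1)*(x + 1)) = -3/(x + 1) + 1/(x - 1).
An antiderivative is F(x) = log(x - 1) - 3*log(x + 1).
Then F(4) - F(3) = (-3*log(5) + log(3)) - (-log(32)) = -3*log(5) + log(3) + 5*log(2).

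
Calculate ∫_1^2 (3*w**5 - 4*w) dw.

51/2

By the power rule, an antiderivative is F(w) = w**6/2 - 2*w**2.
Then F(2) - F(1) = (24) - (-3/2) = 51/2.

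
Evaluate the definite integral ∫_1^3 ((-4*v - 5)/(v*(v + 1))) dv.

Factor the denominator: v**2 + v = (v + 1)v.
Partial fractions: (-4*v - 5)/(v*(v + 1)) = 1/(v + 1) - 5/v.
An antiderivative is F(v) = -5*log(v) + log(v + 1).
Then F(3) - F(1) = (-5*log(3) + 2*log(2)) - (log(2)) = -5*log(3) + log(2).

-5*log(3) + log(2)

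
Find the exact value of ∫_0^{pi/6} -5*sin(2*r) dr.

-5/4

An antiderivative is F(r) = 5*cos(2*r)/2.
Then F(pi/6) - F(0) = (5/4) - (5/2) = -5/4.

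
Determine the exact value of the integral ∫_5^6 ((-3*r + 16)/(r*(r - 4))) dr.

-4*log(3) - 3*log(2) + 4*log(5)

Factor the denominator: r**2 - 4*r = r(r - 4).
Partial fractions: (-3*r + 16)/(r*(r - 4)) = -4/r + 1/(r - 4).
An antiderivative is F(r) = -4*log(r) + log(r - 4).
Then F(6) - F(5) = (-4*log(3) - 3*log(2)) - (-4*log(5)) = -4*log(3) - 3*log(2) + 4*log(5).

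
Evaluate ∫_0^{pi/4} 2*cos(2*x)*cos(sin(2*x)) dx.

Let u = sin(2*x), so du = 2*cos(2*x) dx. When x = 0, u = 0; when x = pi/4, u = 1.
The integral becomes ∫ cos(u) du from 0 to 1, with antiderivative sin(u).
Back in x: F(x) = sin(sin(2*x)).
Then F(pi/4) - F(0) = (sin(1)) - (0) = sin(1).

sin(1)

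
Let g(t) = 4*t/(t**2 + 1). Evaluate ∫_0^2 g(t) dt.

Let u = t**2 + 1, so du = 2*t dt. When t = 0, u = 1; when t = 2, u = 5.
The integral becomes 2·∫ 1/u du from 1 to 5, with antiderivative 2*log(u).
Back in t: F(t) = 2*log(t**2 + 1).
Then F(2) - F(0) = (log(25)) - (0) = log(25).

log(25)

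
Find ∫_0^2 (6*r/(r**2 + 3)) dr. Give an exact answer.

-3*log(3) + 3*log(7)

Let u = r**2 + 3, so du = 2*r dr. When r = 0, u = 3; when r = 2, u = 7.
The integral becomes 3·∫ 1/u du from 3 to 7, with antiderivative 3*log(u).
Back in r: F(r) = 3*log(r**2 + 3).
Then F(2) - F(0) = (3*log(7)) - (log(27)) = -3*log(3) + 3*log(7).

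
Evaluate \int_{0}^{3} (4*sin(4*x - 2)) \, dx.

cos(2) - cos(10)

Let u = 4*x - 2, so du = 4 dx. When x = 0, u = -2; when x = 3, u = 10.
The integral becomes ∫ sin(u) du from -2 to 10, with antiderivative -cos(u).
Back in x: F(x) = -cos(4*x - 2).
Then F(3) - F(0) = (-cos(10)) - (-cos(2)) = cos(2) - cos(10).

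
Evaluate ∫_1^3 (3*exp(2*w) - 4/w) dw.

-3*exp(2)/2 - log(81) + 3*exp(6)/2

An antiderivative is F(w) = 3*exp(2*w)/2 - 4*log(w).
Then F(3) - F(1) = (-log(81) + 3*exp(6)/2) - (3*exp(2)/2) = -3*exp(2)/2 - log(81) + 3*exp(6)/2.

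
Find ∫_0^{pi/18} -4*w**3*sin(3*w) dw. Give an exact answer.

Integrate by parts 3 times (u = w^3, dv = -4*sin(3*w) dw).
An antiderivative is F(w) = 4*w**3*cos(3*w)/3 - 4*w**2*sin(3*w)/3 - 8*w*cos(3*w)/9 + 8*sin(3*w)/27.
Then F(pi/18) - F(0) = (-2*sqrt(3)*pi/81 - pi**2/486 + sqrt(3)*pi**3/8748 + 4/27) - (0) = -2*sqrt(3)*pi/81 - pi**2/486 + sqrt(3)*pi**3/8748 + 4/27.

-2*sqrt(3)*pi/81 - pi**2/486 + sqrt(3)*pi**3/8748 + 4/27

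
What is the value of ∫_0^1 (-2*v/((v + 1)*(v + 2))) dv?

Factor the denominator: v**2 + 3*v + 2 = (v + 2)(v + 1).
Partial fractions: -2*v/((v + 1)*(v + 2)) = -4/(v + 2) + 2/(v + 1).
An antiderivative is F(v) = 2*log(v + 1) - 4*log(v + 2).
Then F(1) - F(0) = (log(4/81)) - (-log(16)) = log(64/81).

log(64/81)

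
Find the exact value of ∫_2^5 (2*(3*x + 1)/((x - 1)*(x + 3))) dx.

Factor the denominator: x**2 + 2*x - 3 = (x + 3)(x - 1).
Partial fractions: 2*(3*x + 1)/((x - 1)*(x + 3)) = 4/(x + 3) + 2/(x - 1).
An antiderivative is F(x) = 2*log(x - 1) + 4*log(x + 3).
Then F(5) - F(2) = (16*log(2)) - (4*log(5)) = -4*log(5) + 16*log(2).

-4*log(5) + 16*log(2)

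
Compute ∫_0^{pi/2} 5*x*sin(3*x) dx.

-5/9

Integrate by parts once (u = x, dv = 5*sin(3*x) dx).
An antiderivative is F(x) = -5*x*cos(3*x)/3 + 5*sin(3*x)/9.
Then F(pi/2) - F(0) = (-5/9) - (0) = -5/9.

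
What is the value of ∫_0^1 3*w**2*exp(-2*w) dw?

3/4 - 15*exp(-2)/4

Integrate by parts twice (u = w^2, dv = 3*exp(-2*w) dw).
An antiderivative is F(w) = (-6*w**2 - 6*w - 3)*exp(-2*w)/4.
Then F(1) - F(0) = (-15*exp(-2)/4) - (-3/4) = 3/4 - 15*exp(-2)/4.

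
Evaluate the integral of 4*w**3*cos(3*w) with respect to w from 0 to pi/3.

Integrate by parts 3 times (u = w^3, dv = 4*cos(3*w) dw).
An antiderivative is F(w) = 4*w**3*sin(3*w)/3 + 4*w**2*cos(3*w)/3 - 8*w*sin(3*w)/9 - 8*cos(3*w)/27.
Then F(pi/3) - F(0) = (8/27 - 4*pi**2/27) - (-8/27) = 16/27 - 4*pi**2/27.

16/27 - 4*pi**2/27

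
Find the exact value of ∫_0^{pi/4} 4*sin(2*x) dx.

An antiderivative is F(x) = -2*cos(2*x).
Then F(pi/4) - F(0) = (0) - (-2) = 2.

2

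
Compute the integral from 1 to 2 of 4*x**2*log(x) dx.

Integrate by parts once (u = ln x, dv = 4*x**2 dx).
An antiderivative is F(x) = 4*x**3*(3*log(x) - 1)/9.
Then F(2) - F(1) = (-32/9 + 32*log(2)/3) - (-4/9) = -28/9 + 32*log(2)/3.

-28/9 + 32*log(2)/3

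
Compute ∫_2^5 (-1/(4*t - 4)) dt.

-log(2)/2

An antiderivative is F(t) = -log(4*t - 4)/4.
Then F(5) - F(2) = (-log(2)) - (-log(2)/2) = -log(2)/2.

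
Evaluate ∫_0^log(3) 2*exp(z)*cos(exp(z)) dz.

Let u = exp(z), so du = exp(z) dz. When z = 0, u = 1; when z = log(3), u = 3.
The integral becomes 2·∫ cos(u) du from 1 to 3, with antiderivative 2*sin(u).
Back in z: F(z) = 2*sin(exp(z)).
Then F(log(3)) - F(0) = (2*sin(3)) - (2*sin(1)) = -2*sin(1) + 2*sin(3).

-2*sin(1) + 2*sin(3)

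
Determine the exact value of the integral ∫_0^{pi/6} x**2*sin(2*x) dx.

Integrate by parts twice (u = x^2, dv = sin(2*x) dx).
An antiderivative is F(x) = -x**2*cos(2*x)/2 + x*sin(2*x)/2 + cos(2*x)/4.
Then F(pi/6) - F(0) = (-pi**2/144 + 1/8 + sqrt(3)*pi/24) - (1/4) = -1/8 - pi**2/144 + sqrt(3)*pi/24.

-1/8 - pi**2/144 + sqrt(3)*pi/24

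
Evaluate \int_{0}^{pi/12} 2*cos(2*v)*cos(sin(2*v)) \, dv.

sin(1/2)

Let u = sin(2*v), so du = 2*cos(2*v) dv. When v = 0, u = 0; when v = pi/12, u = 1/2.
The integral becomes ∫ cos(u) du from 0 to 1/2, with antiderivative sin(u).
Back in v: F(v) = sin(sin(2*v)).
Then F(pi/12) - F(0) = (sin(1/2)) - (0) = sin(1/2).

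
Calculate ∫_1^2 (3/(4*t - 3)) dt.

An antiderivative is F(t) = 3*log(4*t - 3)/4.
Then F(2) - F(1) = (3*log(5)/4) - (0) = 3*log(5)/4.

3*log(5)/4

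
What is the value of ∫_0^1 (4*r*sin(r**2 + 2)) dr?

Let u = r**2 + 2, so du = 2*r dr. When r = 0, u = 2; when r = 1, u = 3.
The integral becomes 2·∫ sin(u) du from 2 to 3, with antiderivative -2*cos(u).
Back in r: F(r) = -2*cos(r**2 + 2).
Then F(1) - F(0) = (-2*cos(3)) - (-2*cos(2)) = 2*cos(2) - 2*cos(3).

2*cos(2) - 2*cos(3)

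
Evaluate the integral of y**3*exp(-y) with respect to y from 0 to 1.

Integrate by parts 3 times (u = y^3, dv = exp(-y) dy).
An antiderivative is F(y) = (-y**3 - 3*y**2 - 6*y - 6)*exp(-y).
Then F(1) - F(0) = (-16*exp(-1)) - (-6) = 6 - 16*exp(-1).

6 - 16*exp(-1)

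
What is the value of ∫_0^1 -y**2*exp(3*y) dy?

2/27 - 5*exp(3)/27

Integrate by parts twice (u = y^2, dv = -exp(3*y) dy).
An antiderivative is F(y) = (-9*y**2 + 6*y - 2)*exp(3*y)/27.
Then F(1) - F(0) = (-5*exp(3)/27) - (-2/27) = 2/27 - 5*exp(3)/27.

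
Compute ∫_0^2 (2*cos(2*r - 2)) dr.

2*sin(2)

Let u = 2*r - 2, so du = 2 dr. When r = 0, u = -2; when r = 2, u = 2.
The integral becomes ∫ cos(u) du from -2 to 2, with antiderivative sin(u).
Back in r: F(r) = sin(2*r - 2).
Then F(2) - F(0) = (sin(2)) - (-sin(2)) = 2*sin(2).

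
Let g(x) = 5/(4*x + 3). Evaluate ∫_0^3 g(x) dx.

5*log(5)/4

An antiderivative is F(x) = 5*log(4*x + 3)/4.
Then F(3) - F(0) = (5*log(15)/4) - (5*log(3)/4) = 5*log(5)/4.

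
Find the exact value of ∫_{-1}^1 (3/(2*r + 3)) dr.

An antiderivative is F(r) = 3*log(2*r + 3)/2.
Then F(1) - F(-1) = (3*log(5)/2) - (0) = 3*log(5)/2.

3*log(5)/2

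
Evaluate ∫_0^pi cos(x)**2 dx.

Use the identity cos^2(x) = (1 + cos(2*x))/2.
An antiderivative is F(x) = x/2 + sin(2*x)/4.
Then F(pi) - F(0) = (pi/2) - (0) = pi/2.

pi/2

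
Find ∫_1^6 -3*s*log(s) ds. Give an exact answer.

-54*log(3) - 54*log(2) + 105/4

Integrate by parts once (u = ln s, dv = -3*s ds).
An antiderivative is F(s) = -3*s**2*(2*log(s) - 1)/4.
Then F(6) - F(1) = (-54*log(3) - 54*log(2) + 27) - (3/4) = -54*log(3) - 54*log(2) + 105/4.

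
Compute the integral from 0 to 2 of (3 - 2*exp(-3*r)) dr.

An antiderivative is F(r) = 3*r + 2*exp(-3*r)/3.
Then F(2) - F(0) = (2*exp(-6)/3 + 6) - (2/3) = 2*exp(-6)/3 + 16/3.

2*exp(-6)/3 + 16/3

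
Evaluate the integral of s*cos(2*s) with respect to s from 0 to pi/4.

-1/4 + pi/8

Integrate by parts once (u = s, dv = cos(2*s) ds).
An antiderivative is F(s) = s*sin(2*s)/2 + cos(2*s)/4.
Then F(pi/4) - F(0) = (pi/8) - (1/4) = -1/4 + pi/8.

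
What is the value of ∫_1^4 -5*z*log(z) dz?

Integrate by parts once (u = ln z, dv = -5*z dz).
An antiderivative is F(z) = -5*z**2*(2*log(z) - 1)/4.
Then F(4) - F(1) = (20 - 80*log(2)) - (5/4) = 75/4 - 80*log(2).

75/4 - 80*log(2)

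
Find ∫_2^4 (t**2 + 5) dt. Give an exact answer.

86/3

By the power rule, an antiderivative is F(t) = t**3/3 + 5*t.
Then F(4) - F(2) = (124/3) - (38/3) = 86/3.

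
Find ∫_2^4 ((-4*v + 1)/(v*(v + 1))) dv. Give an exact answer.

-5*log(5) + log(2) + 5*log(3)

Factor the denominator: v**2 + v = (v + 1)v.
Partial fractions: (-4*v + 1)/(v*(v + 1)) = -5/(v + 1) + 1/v.
An antiderivative is F(v) = log(v) - 5*log(v + 1).
Then F(4) - F(2) = (-5*log(5) + 2*log(2)) - (-5*log(3) + log(2)) = -5*log(5) + log(2) + 5*log(3).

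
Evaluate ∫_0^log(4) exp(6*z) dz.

1365/2

Let u = exp(z), so du = exp(z) dz. When z = 0, u = 1; when z = log(4), u = 4.
The integral becomes ∫ u**5 du from 1 to 4, with antiderivative u**6/6.
Back in z: F(z) = exp(6*z)/6.
Then F(log(4)) - F(0) = (2048/3) - (1/6) = 1365/2.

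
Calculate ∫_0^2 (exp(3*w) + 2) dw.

11/3 + exp(6)/3

An antiderivative is F(w) = exp(3*w)/3 + 2*w.
Then F(2) - F(0) = (4 + exp(6)/3) - (1/3) = 11/3 + exp(6)/3.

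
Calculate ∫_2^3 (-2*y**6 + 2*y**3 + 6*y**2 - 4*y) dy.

By the power rule, an antiderivative is F(y) = -2*y**7/7 + y**4/2 + 2*y**3 - 2*y**2.
Then F(3) - F(2) = (-7677/14) - (-144/7) = -7389/14.

-7389/14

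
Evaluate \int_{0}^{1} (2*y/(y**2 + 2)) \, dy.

log(3/2)

Let u = y**2 + 2, so du = 2*y dy. When y = 0, u = 2; when y = 1, u = 3.
The integral becomes ∫ 1/u du from 2 to 3, with antiderivative log(u).
Back in y: F(y) = log(y**2 + 2).
Then F(1) - F(0) = (log(3)) - (log(2)) = log(3/2).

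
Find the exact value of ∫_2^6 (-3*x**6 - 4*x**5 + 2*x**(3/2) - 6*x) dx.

-3172576/21 - 16*sqrt(2)/5 + 144*sqrt(6)/5

By the power rule, an antiderivative is F(x) = -3*x**7/7 - 2*x**6/3 + 4*x**(5/2)/5 - 3*x**2.
Then F(6) - F(2) = (-1058292/7 + 144*sqrt(6)/5) - (-2300/21 + 16*sqrt(2)/5) = -3172576/21 - 16*sqrt(2)/5 + 144*sqrt(6)/5.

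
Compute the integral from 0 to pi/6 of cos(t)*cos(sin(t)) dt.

sin(1/2)

Let u = sin(t), so du = cos(t) dt. When t = 0, u = 0; when t = pi/6, u = 1/2.
The integral becomes ∫ cos(u) du from 0 to 1/2, with antiderivative sin(u).
Back in t: F(t) = sin(sin(t)).
Then F(pi/6) - F(0) = (sin(1/2)) - (0) = sin(1/2).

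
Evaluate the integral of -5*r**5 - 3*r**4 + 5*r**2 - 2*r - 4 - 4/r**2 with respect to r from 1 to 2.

-2053/30

By the power rule, an antiderivative is F(r) = -5*r**6/6 - 3*r**5/5 + 5*r**3/3 - r**2 - 4*r + 4/r.
Then F(2) - F(1) = (-346/5) - (-23/30) = -2053/30.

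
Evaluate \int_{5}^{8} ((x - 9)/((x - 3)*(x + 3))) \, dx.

-5*log(2) - log(5) + 2*log(11)

Factor the denominator: x**2 - 9 = (x + 3)(x - 3).
Partial fractions: (x - 9)/((x - 3)*(x + 3)) = 2/(x + 3) - 1/(x - 3).
An antiderivative is F(x) = -log(x - 3) + 2*log(x + 3).
Then F(8) - F(5) = (-log(5) + 2*log(11)) - (log(32)) = -5*log(2) - log(5) + 2*log(11).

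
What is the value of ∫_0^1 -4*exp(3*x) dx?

An antiderivative is F(x) = -4*exp(3*x)/3.
Then F(1) - F(0) = (-4*exp(3)/3) - (-4/3) = 4/3 - 4*exp(3)/3.

4/3 - 4*exp(3)/3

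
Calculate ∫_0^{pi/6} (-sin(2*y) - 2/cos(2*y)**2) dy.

-sqrt(3) - 1/4

An antiderivative is F(y) = cos(2*y)/2 - tan(2*y).
Then F(pi/6) - F(0) = (1/4 - sqrt(3)) - (1/2) = -sqrt(3) - 1/4.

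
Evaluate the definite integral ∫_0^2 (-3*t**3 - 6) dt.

By the power rule, an antiderivative is F(t) = -3*t**4/4 - 6*t.
Then F(2) - F(0) = (-24) - (0) = -24.

-24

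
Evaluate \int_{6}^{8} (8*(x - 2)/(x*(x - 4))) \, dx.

-4*log(3) + 12*log(2)

Factor the denominator: x**2 - 4*x = x(x - 4).
Partial fractions: 8*(x - 2)/(x*(x - 4)) = 4/x + 4/(x - 4).
An antiderivative is F(x) = 4*log(x) + 4*log(x - 4).
Then F(8) - F(6) = (20*log(2)) - (4*log(3) + 8*log(2)) = -4*log(3) + 12*log(2).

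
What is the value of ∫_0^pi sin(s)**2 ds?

pi/2

Use the identity sin^2(s) = (1 - cos(2*s))/2.
An antiderivative is F(s) = s/2 - sin(2*s)/4.
Then F(pi) - F(0) = (pi/2) - (0) = pi/2.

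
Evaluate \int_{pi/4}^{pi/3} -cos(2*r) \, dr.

An antiderivative is F(r) = -sin(2*r)/2.
Then F(pi/3) - F(pi/4) = (-sqrt(3)/4) - (-1/2) = 1/2 - sqrt(3)/4.

1/2 - sqrt(3)/4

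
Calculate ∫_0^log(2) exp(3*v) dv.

7/3

Let u = exp(v), so du = exp(v) dv. When v = 0, u = 1; when v = log(2), u = 2.
The integral becomes ∫ u**2 du from 1 to 2, with antiderivative u**3/3.
Back in v: F(v) = exp(3*v)/3.
Then F(log(2)) - F(0) = (8/3) - (1/3) = 7/3.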